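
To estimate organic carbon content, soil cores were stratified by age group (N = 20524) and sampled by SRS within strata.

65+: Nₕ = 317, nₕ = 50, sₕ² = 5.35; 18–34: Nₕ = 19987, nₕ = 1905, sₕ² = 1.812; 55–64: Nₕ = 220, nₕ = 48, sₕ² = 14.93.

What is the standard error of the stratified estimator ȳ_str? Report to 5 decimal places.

0.02942

Var(ȳ_str) = Σₕ Wₕ²(1 − fₕ)sₕ²/nₕ with Wₕ = Nₕ/N, N = 20524.
65+: Wₕ = 0.01544533; term = 0.01544533²·(1 − 0.15772871)·5.35/50 = 2.1499596 × 10^-5.
18–34: Wₕ = 0.97383551; term = 0.97383551²·(1 − 0.09531195)·1.812/1905 = 8.1608102 × 10^-4.
55–64: Wₕ = 0.01071916; term = 0.01071916²·(1 − 0.21818182)·14.93/48 = 2.7941241 × 10^-5.
Sum = 8.6552186 × 10^-4.
SE = √(8.6552186 × 10^-4) = 0.02942.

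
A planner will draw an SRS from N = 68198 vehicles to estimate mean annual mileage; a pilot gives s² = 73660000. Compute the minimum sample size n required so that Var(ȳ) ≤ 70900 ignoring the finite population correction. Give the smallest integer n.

Without fpc, n₀ = s²/D = 73660000/70900 = 1038.9281.
Rounding up, n = 1039.

1039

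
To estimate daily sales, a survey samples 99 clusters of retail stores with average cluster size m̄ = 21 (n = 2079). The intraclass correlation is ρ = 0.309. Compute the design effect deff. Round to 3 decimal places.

7.180

deff = 1 + (21 − 1)·0.309 = 1 + 6.18 = 7.18.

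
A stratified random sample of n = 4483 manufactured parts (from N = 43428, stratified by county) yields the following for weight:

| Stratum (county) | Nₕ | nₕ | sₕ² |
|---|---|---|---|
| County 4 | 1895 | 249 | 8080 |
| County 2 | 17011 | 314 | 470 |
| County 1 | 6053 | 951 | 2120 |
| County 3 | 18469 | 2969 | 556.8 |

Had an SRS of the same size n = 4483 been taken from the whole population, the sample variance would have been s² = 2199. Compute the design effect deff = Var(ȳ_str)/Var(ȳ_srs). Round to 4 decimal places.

0.7822

Var(ȳ_str) = Σ Wₕ²(1−fₕ)sₕ²/nₕ with Wₕ = Nₕ/43428:
  County 4: (1895/43428)²·(1−249/1895)·8080/249 = 0.053667504
  County 2: (17011/43428)²·(1−314/17011)·470/314 = 0.22542228
  County 1: (6053/43428)²·(1−951/6053)·2120/951 = 0.036502853
  County 3: (18469/43428)²·(1−2969/18469)·556.8/2969 = 0.028465869
  → Var(ȳ_str) = 0.34405851.
Var(ȳ_srs) = (1 − 4483/43428)·2199/4483 = 0.43988421.
deff = 0.34405851 / 0.43988421 = 0.7822.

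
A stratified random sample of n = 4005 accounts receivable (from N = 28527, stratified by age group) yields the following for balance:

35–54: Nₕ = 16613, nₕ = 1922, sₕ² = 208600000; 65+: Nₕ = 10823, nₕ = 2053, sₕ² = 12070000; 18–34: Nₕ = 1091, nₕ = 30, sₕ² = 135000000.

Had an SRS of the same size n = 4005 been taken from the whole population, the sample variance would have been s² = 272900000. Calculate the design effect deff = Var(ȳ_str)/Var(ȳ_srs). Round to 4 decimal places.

0.6767

Var(ȳ_str) = Σ Wₕ²(1−fₕ)sₕ²/nₕ with Wₕ = Nₕ/28527:
  35–54: (16613/28527)²·(1−1922/16613)·208600000/1922 = 32549.786
  65+: (10823/28527)²·(1−2053/10823)·12070000/2053 = 685.73034
  18–34: (1091/28527)²·(1−30/1091)·135000000/30 = 6400.8912
  → Var(ȳ_str) = 39636.408.
Var(ȳ_srs) = (1 − 4005/28527)·272900000/4005 = 58573.45.
deff = 39636.408 / 58573.45 = 0.6767.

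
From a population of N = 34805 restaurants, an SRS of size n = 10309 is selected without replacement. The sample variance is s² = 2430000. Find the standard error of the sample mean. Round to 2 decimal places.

12.88

Under SRS without replacement, Var(ȳ) = (1 − f)·s²/n with f = n/N = 10309/34805 = 0.29619308.
Var(ȳ) = (1 − 0.29619308)·2430000/10309 = 0.70380692·235.71636 = 165.89881.
SE(ȳ) = √(165.89881) = 12.88.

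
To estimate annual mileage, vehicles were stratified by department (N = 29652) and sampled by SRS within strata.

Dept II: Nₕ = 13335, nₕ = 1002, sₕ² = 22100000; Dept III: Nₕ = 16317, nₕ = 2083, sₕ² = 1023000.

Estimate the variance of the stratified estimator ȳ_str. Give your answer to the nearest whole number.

Var(ȳ_str) = Σₕ Wₕ²(1 − fₕ)sₕ²/nₕ with Wₕ = Nₕ/N, N = 29652.
Dept II: Wₕ = 0.44971671; term = 0.44971671²·(1 − 0.07514061)·22100000/1002 = 4125.5164.
Dept III: Wₕ = 0.55028329; term = 0.55028329²·(1 − 0.12765827)·1023000/2083 = 129.73156.
Sum = 4255.248.

4255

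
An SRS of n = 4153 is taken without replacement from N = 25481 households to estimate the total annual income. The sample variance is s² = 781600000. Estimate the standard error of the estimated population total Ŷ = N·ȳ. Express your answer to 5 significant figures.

Var(Ŷ) = N²·Var(ȳ) = N²·(1 − n/N)·s²/n.
f = 4153/25481 = 0.16298418; Var(ȳ) = 0.83701582·781600000/4153 = 157527.46.
Var(Ŷ) = 25481² · 157527.46 = 1.0227964 × 10^14.
SE(Ŷ) = √(1.0227964 × 10^14) = 1.0113 × 10^7.

1.0113 × 10^7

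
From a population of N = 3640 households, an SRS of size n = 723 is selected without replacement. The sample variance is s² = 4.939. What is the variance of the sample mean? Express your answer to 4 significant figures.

Under SRS without replacement, Var(ȳ) = (1 − f)·s²/n with f = n/N = 723/3640 = 0.19862637.
Var(ȳ) = (1 − 0.19862637)·4.939/723 = 0.80137363·0.0068312586 = 0.0054743905.

0.005474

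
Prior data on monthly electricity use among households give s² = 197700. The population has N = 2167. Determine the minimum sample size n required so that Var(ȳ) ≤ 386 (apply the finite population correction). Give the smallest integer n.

415

Without fpc, n₀ = s²/D = 197700/386 = 512.1762.
With fpc, (1 − n/N)·s²/n ≤ D requires n ≥ n₀/(1 + n₀/N) = 512.1762/(1 + 512.1762/2167) = 414.2638.
Rounding up, n = 415.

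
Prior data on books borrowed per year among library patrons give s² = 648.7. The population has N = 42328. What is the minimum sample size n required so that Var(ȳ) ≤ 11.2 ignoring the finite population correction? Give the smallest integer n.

58

Without fpc, n₀ = s²/D = 648.7/11.2 = 57.9196.
Rounding up, n = 58.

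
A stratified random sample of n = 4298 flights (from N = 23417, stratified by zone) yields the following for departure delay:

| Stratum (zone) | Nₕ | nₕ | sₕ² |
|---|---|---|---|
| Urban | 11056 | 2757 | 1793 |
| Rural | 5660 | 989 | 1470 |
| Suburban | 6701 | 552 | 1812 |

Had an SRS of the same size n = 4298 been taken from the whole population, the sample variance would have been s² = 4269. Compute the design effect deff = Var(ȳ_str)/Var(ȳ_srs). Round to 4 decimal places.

Var(ȳ_str) = Σ Wₕ²(1−fₕ)sₕ²/nₕ with Wₕ = Nₕ/23417:
  Urban: (11056/23417)²·(1−2757/11056)·1793/2757 = 0.10881902
  Rural: (5660/23417)²·(1−989/5660)·1470/989 = 0.071661324
  Suburban: (6701/23417)²·(1−552/6701)·1812/552 = 0.24666113
  → Var(ȳ_str) = 0.42714147.
Var(ȳ_srs) = (1 − 4298/23417)·4269/4298 = 0.81094922.
deff = 0.42714147 / 0.81094922 = 0.5267.

0.5267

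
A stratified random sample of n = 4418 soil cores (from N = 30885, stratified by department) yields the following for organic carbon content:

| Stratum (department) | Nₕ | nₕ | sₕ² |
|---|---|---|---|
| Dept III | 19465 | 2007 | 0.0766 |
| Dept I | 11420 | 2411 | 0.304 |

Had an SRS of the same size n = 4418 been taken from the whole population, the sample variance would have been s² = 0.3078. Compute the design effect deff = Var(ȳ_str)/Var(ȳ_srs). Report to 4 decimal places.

Var(ȳ_str) = Σ Wₕ²(1−fₕ)sₕ²/nₕ with Wₕ = Nₕ/30885:
  Dept III: (19465/30885)²·(1−2007/19465)·0.0766/2007 = 1.3596749 × 10^-5
  Dept I: (11420/30885)²·(1−2411/11420)·0.304/2411 = 1.3599529 × 10^-5
  → Var(ȳ_str) = 2.7196278 × 10^-5.
Var(ȳ_srs) = (1 − 4418/30885)·0.3078/4418 = 5.9703531 × 10^-5.
deff = (2.7196278 × 10^-5) / (5.9703531 × 10^-5) = 0.4555.

0.4555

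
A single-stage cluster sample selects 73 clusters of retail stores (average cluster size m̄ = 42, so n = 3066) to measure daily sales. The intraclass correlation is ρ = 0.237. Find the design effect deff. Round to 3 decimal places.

10.717

deff = 1 + (42 − 1)·0.237 = 1 + 9.717 = 10.717.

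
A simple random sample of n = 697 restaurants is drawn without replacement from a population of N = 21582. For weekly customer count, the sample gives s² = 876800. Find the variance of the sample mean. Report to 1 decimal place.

Under SRS without replacement, Var(ȳ) = (1 − f)·s²/n with f = n/N = 697/21582 = 0.03229543.
Var(ȳ) = (1 − 0.03229543)·876800/697 = 0.96770457·1257.9627 = 1217.3362.

1217.3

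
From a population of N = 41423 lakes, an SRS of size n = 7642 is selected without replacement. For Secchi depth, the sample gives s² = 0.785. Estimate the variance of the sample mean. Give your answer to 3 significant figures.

Under SRS without replacement, Var(ȳ) = (1 − f)·s²/n with f = n/N = 7642/41423 = 0.18448688.
Var(ȳ) = (1 − 0.18448688)·0.785/7642 = 0.81551312·1.027218 × 10^-4 = 8.3770976 × 10^-5.

8.38 × 10^-5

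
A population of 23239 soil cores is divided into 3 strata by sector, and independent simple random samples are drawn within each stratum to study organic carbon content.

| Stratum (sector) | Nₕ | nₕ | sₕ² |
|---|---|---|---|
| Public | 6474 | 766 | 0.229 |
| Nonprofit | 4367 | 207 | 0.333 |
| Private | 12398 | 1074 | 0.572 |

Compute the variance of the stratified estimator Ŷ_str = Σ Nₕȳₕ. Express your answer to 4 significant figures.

115000

Var(Ŷ_str) = Σₕ Nₕ²(1 − fₕ)sₕ²/nₕ.
Public: 6474²·(1 − 766/6474)·0.229/766 = 11047.484.
Nonprofit: 4367²·(1 − 207/4367)·0.333/207 = 29224.723.
Private: 12398²·(1 − 1074/12398)·0.572/1074 = 74772.73.
Sum = 115044.94.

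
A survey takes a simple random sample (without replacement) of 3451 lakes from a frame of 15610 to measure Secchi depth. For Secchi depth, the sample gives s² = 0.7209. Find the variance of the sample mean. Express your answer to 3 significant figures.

1.63 × 10^-4

Under SRS without replacement, Var(ȳ) = (1 − f)·s²/n with f = n/N = 3451/15610 = 0.22107623.
Var(ȳ) = (1 − 0.22107623)·0.7209/3451 = 0.77892377·2.0889597 × 10^-4 = 1.6271404 × 10^-4.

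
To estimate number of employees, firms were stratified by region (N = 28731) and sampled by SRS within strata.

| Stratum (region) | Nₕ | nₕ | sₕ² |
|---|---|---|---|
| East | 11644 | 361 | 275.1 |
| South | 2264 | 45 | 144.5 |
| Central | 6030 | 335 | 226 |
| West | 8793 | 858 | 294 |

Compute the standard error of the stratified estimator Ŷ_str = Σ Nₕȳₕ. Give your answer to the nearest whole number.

Var(Ŷ_str) = Σₕ Nₕ²(1 − fₕ)sₕ²/nₕ.
East: 11644²·(1 − 361/11644)·275.1/361 = 1.0011754 × 10^8.
South: 2264²·(1 − 45/2264)·144.5/45 = 1.6132031 × 10^7.
Central: 6030²·(1 − 335/6030)·226/335 = 2.316726 × 10^7.
West: 8793²·(1 − 858/8793)·294/858 = 2.3908044 × 10^7.
Sum = 1.6332488 × 10^8.
SE = √(1.6332488 × 10^8) = 12780.

12780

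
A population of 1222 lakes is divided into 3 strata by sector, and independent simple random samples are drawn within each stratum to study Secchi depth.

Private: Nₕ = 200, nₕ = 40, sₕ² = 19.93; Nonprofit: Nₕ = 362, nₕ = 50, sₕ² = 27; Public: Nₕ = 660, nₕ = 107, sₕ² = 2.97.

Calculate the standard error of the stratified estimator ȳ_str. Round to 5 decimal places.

0.24146

Var(ȳ_str) = Σₕ Wₕ²(1 − fₕ)sₕ²/nₕ with Wₕ = Nₕ/N, N = 1222.
Private: Wₕ = 0.16366612; term = 0.16366612²·(1 − 0.20000000)·19.93/40 = 0.010677138.
Nonprofit: Wₕ = 0.29623568; term = 0.29623568²·(1 − 0.13812155)·27/50 = 0.040842706.
Public: Wₕ = 0.54009820; term = 0.54009820²·(1 − 0.16212121)·2.97/107 = 0.0067842107.
Sum = 0.058304055.
SE = √(0.058304055) = 0.24146.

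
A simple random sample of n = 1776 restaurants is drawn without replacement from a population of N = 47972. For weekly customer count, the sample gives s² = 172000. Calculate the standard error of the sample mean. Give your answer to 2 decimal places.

Under SRS without replacement, Var(ȳ) = (1 − f)·s²/n with f = n/N = 1776/47972 = 0.03702160.
Var(ȳ) = (1 − 0.03702160)·172000/1776 = 0.96297840·96.846847 = 93.261422.
SE(ȳ) = √(93.261422) = 9.66.

9.66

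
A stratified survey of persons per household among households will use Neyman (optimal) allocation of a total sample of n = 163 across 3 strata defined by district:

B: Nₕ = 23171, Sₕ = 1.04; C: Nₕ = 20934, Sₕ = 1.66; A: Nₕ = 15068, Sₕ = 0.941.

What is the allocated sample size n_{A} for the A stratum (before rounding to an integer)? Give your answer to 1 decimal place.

Neyman allocation: nₕ = n·NₕSₕ / Σⱼ NⱼSⱼ.
Σ NⱼSⱼ = 23171·1.04 + 20934·1.66 + 15068·0.941 = 73027.268.
n_{A} = 163·15068·0.941 / 73027.268 = 31.6.

31.6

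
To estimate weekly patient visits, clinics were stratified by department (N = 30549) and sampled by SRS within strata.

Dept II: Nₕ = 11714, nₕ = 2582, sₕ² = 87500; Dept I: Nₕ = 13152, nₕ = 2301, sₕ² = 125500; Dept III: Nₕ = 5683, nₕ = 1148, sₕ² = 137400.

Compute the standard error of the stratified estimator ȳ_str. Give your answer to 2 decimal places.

3.94

Var(ȳ_str) = Σₕ Wₕ²(1 − fₕ)sₕ²/nₕ with Wₕ = Nₕ/N, N = 30549.
Dept II: Wₕ = 0.38344954; term = 0.38344954²·(1 − 0.22042001)·87500/2582 = 3.8844447.
Dept I: Wₕ = 0.43052146; term = 0.43052146²·(1 − 0.17495438)·125500/2301 = 8.3405497.
Dept III: Wₕ = 0.18602900; term = 0.18602900²·(1 − 0.20200598)·137400/1148 = 3.3052613.
Sum = 15.530256.
SE = √(15.530256) = 3.94.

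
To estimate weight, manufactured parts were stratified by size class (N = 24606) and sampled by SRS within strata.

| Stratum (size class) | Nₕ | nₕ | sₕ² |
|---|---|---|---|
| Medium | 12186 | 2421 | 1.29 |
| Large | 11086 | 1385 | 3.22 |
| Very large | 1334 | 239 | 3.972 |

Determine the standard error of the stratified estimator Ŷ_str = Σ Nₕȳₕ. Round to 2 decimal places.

581.13

Var(Ŷ_str) = Σₕ Nₕ²(1 − fₕ)sₕ²/nₕ.
Medium: 12186²·(1 − 2421/12186)·1.29/2421 = 63405.706.
Large: 11086²·(1 − 1385/11086)·3.22/1385 = 250033.08.
Very large: 1334²·(1 − 239/1334)·3.972/239 = 24276.232.
Sum = 337715.02.
SE = √(337715.02) = 581.13.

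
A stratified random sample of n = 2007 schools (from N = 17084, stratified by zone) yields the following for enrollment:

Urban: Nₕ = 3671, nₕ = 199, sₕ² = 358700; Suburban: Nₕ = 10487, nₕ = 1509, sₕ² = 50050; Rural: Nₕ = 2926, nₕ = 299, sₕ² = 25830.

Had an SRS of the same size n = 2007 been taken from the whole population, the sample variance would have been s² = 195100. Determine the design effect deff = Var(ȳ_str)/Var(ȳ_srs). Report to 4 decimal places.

Var(ȳ_str) = Σ Wₕ²(1−fₕ)sₕ²/nₕ with Wₕ = Nₕ/17084:
  Urban: (3671/17084)²·(1−199/3671)·358700/199 = 78.716047
  Suburban: (10487/17084)²·(1−1509/10487)·50050/1509 = 10.699576
  Rural: (2926/17084)²·(1−299/2926)·25830/299 = 2.2751419
  → Var(ȳ_str) = 91.690765.
Var(ȳ_srs) = (1 − 2007/17084)·195100/2007 = 85.789724.
deff = 91.690765 / 85.789724 = 1.0688.

1.0688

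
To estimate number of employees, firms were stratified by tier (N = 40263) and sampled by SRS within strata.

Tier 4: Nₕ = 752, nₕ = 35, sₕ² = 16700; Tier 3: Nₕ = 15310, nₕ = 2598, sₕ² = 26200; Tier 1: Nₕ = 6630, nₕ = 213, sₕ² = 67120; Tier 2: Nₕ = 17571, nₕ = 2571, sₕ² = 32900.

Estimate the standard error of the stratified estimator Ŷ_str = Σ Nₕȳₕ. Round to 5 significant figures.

Var(Ŷ_str) = Σₕ Nₕ²(1 − fₕ)sₕ²/nₕ.
Tier 4: 752²·(1 − 35/752)·16700/35 = 2.5726779 × 10^8.
Tier 3: 15310²·(1 − 2598/15310)·26200/2598 = 1.9626878 × 10^9.
Tier 1: 6630²·(1 − 213/6630)·67120/213 = 1.3406577 × 10^10.
Tier 2: 17571²·(1 − 2571/17571)·32900/2571 = 3.3727299 × 10^9.
Sum = 1.8999262 × 10^10.
SE = √(1.8999262 × 10^10) = 137840.

137840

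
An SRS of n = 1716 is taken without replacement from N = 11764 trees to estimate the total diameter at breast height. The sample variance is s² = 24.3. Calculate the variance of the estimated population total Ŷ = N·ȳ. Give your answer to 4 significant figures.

Var(Ŷ) = N²·Var(ȳ) = N²·(1 − n/N)·s²/n.
f = 1716/11764 = 0.14586875; Var(ȳ) = 0.85413125·24.3/1716 = 0.012095215.
Var(Ŷ) = 11764² · 0.012095215 = 1.6738773 × 10^6.

1.674 × 10^6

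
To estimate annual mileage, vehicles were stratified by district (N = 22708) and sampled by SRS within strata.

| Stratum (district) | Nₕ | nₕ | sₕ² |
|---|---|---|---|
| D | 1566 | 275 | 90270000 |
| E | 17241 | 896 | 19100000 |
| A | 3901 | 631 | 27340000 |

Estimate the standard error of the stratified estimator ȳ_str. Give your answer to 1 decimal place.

Var(ȳ_str) = Σₕ Wₕ²(1 − fₕ)sₕ²/nₕ with Wₕ = Nₕ/N, N = 22708.
D: Wₕ = 0.06896248; term = 0.06896248²·(1 − 0.17560664)·90270000/275 = 1286.9776.
E: Wₕ = 0.75924784; term = 0.75924784²·(1 − 0.05196914)·19100000/896 = 11649.706.
A: Wₕ = 0.17178968; term = 0.17178968²·(1 − 0.16175340)·27340000/631 = 1071.8526.
Sum = 14008.536.
SE = √(14008.536) = 118.4.

118.4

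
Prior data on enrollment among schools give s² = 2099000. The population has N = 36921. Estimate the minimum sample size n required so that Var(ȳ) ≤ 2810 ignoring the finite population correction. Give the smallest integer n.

Without fpc, n₀ = s²/D = 2099000/2810 = 746.9751.
Rounding up, n = 747.

747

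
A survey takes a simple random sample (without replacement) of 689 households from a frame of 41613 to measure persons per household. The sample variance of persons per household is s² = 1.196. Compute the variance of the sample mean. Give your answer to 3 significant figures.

Under SRS without replacement, Var(ȳ) = (1 − f)·s²/n with f = n/N = 689/41613 = 0.01655733.
Var(ȳ) = (1 − 0.01655733)·1.196/689 = 0.98344267·0.0017358491 = 0.001707108.

0.00171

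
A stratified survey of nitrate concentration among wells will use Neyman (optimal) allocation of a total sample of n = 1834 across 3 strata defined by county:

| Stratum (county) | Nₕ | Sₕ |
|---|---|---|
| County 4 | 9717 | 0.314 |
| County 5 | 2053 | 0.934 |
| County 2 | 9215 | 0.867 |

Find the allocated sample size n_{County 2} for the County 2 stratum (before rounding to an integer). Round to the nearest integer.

1131

Neyman allocation: nₕ = n·NₕSₕ / Σⱼ NⱼSⱼ.
Σ NⱼSⱼ = 9717·0.314 + 2053·0.934 + 9215·0.867 = 12958.045.
n_{County 2} = 1834·9215·0.867 / 12958.045 = 1131.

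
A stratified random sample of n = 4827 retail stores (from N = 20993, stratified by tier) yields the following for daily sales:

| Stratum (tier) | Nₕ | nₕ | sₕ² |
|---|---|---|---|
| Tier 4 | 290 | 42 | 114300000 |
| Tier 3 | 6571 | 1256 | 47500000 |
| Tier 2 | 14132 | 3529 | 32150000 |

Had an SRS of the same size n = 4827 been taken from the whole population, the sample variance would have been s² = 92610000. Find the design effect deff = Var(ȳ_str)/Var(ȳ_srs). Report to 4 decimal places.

0.4426

Var(ȳ_str) = Σ Wₕ²(1−fₕ)sₕ²/nₕ with Wₕ = Nₕ/20993:
  Tier 4: (290/20993)²·(1−42/290)·114300000/42 = 444.11721
  Tier 3: (6571/20993)²·(1−1256/6571)·47500000/1256 = 2997.0204
  Tier 2: (14132/20993)²·(1−3529/14132)·32150000/3529 = 3097.5099
  → Var(ȳ_str) = 6538.6475.
Var(ȳ_srs) = (1 − 4827/20993)·92610000/4827 = 14774.359.
deff = 6538.6475 / 14774.359 = 0.4426.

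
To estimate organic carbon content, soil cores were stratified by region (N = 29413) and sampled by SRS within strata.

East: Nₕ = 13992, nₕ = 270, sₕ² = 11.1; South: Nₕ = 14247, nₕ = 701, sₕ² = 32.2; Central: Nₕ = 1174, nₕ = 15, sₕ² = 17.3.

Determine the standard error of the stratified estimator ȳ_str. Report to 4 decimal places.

0.1455

Var(ȳ_str) = Σₕ Wₕ²(1 − fₕ)sₕ²/nₕ with Wₕ = Nₕ/N, N = 29413.
East: Wₕ = 0.47570802; term = 0.47570802²·(1 − 0.01929674)·11.1/270 = 0.0091238425.
South: Wₕ = 0.48437766; term = 0.48437766²·(1 − 0.04920334)·32.2/701 = 0.010246928.
Central: Wₕ = 0.03991432; term = 0.03991432²·(1 − 0.01277683)·17.3/15 = 0.0018139601.
Sum = 0.021184731.
SE = √(0.021184731) = 0.1455.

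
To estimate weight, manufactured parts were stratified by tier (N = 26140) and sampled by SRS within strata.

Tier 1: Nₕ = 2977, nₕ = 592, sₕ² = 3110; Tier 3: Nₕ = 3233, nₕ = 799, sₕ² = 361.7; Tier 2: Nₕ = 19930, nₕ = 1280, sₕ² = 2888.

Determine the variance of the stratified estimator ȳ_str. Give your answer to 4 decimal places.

Var(ȳ_str) = Σₕ Wₕ²(1 − fₕ)sₕ²/nₕ with Wₕ = Nₕ/N, N = 26140.
Tier 1: Wₕ = 0.11388676; term = 0.11388676²·(1 − 0.19885791)·3110/592 = 0.054587692.
Tier 3: Wₕ = 0.12368018; term = 0.12368018²·(1 − 0.24713888)·361.7/799 = 0.0052133495.
Tier 2: Wₕ = 0.76243305; term = 0.76243305²·(1 − 0.06422479)·2888/1280 = 1.2273324.
Sum = 1.2871334.

1.2871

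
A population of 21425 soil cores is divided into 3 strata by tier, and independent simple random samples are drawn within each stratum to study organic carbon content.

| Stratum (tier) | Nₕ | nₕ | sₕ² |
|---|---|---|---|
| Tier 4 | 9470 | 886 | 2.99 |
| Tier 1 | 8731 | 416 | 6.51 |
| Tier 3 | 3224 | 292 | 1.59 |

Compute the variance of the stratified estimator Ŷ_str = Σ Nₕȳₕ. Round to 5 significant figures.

Var(Ŷ_str) = Σₕ Nₕ²(1 − fₕ)sₕ²/nₕ.
Tier 4: 9470²·(1 − 886/9470)·2.99/886 = 274332.43.
Tier 1: 8731²·(1 − 416/8731)·6.51/416 = 1.136093 × 10^6.
Tier 3: 3224²·(1 − 292/3224)·1.59/292 = 51472.264.
Sum = 1.4618977 × 10^6.

1.4619 × 10^6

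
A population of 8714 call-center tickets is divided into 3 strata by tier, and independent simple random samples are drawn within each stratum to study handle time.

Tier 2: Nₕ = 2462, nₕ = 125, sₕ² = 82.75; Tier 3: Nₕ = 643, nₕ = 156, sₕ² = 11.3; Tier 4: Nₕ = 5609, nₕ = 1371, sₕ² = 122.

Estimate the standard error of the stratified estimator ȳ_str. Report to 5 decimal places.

0.27985

Var(ȳ_str) = Σₕ Wₕ²(1 − fₕ)sₕ²/nₕ with Wₕ = Nₕ/N, N = 8714.
Tier 2: Wₕ = 0.28253385; term = 0.28253385²·(1 − 0.05077173)·82.75/125 = 0.050161399.
Tier 3: Wₕ = 0.07378930; term = 0.07378930²·(1 − 0.24261275)·11.3/156 = 2.9871613 × 10^-4.
Tier 4: Wₕ = 0.64367684; term = 0.64367684²·(1 − 0.24442860)·122/1371 = 0.027856956.
Sum = 0.078317071.
SE = √(0.078317071) = 0.27985.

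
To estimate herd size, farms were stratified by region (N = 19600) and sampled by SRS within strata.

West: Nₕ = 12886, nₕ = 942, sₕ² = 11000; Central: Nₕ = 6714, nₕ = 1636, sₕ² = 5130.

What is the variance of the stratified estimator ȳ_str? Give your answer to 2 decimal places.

4.96

Var(ȳ_str) = Σₕ Wₕ²(1 − fₕ)sₕ²/nₕ with Wₕ = Nₕ/N, N = 19600.
West: Wₕ = 0.65744898; term = 0.65744898²·(1 − 0.07310259)·11000/942 = 4.6784023.
Central: Wₕ = 0.34255102; term = 0.34255102²·(1 − 0.24366994)·5130/1636 = 0.27828895.
Sum = 4.9566913.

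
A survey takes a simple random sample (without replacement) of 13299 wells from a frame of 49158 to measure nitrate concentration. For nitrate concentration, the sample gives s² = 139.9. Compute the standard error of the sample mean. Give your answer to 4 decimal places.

Under SRS without replacement, Var(ȳ) = (1 − f)·s²/n with f = n/N = 13299/49158 = 0.27053582.
Var(ȳ) = (1 − 0.27053582)·139.9/13299 = 0.72946418·0.010519588 = 0.0076736626.
SE(ȳ) = √(0.0076736626) = 0.0876.

0.0876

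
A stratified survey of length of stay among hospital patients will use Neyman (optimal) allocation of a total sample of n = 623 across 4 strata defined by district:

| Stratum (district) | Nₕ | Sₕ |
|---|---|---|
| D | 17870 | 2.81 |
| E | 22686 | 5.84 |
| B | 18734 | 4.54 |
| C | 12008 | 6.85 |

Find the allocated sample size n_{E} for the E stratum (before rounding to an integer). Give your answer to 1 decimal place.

235.8

Neyman allocation: nₕ = n·NₕSₕ / Σⱼ NⱼSⱼ.
Σ NⱼSⱼ = 17870·2.81 + 22686·5.84 + 18734·4.54 + 12008·6.85 = 350008.1.
n_{E} = 623·22686·5.84 / 350008.1 = 235.8.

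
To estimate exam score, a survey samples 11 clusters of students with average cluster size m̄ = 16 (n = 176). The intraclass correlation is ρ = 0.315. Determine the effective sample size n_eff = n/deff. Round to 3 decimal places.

deff = 1 + (16 − 1)·0.315 = 1 + 4.725 = 5.725.
n_eff = 176 / 5.725 = 30.742.

30.742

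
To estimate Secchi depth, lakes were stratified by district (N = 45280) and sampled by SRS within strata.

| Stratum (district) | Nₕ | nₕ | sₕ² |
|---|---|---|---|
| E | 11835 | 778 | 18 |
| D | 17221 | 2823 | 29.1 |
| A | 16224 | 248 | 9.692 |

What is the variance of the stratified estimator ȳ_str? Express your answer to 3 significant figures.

0.00766

Var(ȳ_str) = Σₕ Wₕ²(1 − fₕ)sₕ²/nₕ with Wₕ = Nₕ/N, N = 45280.
E: Wₕ = 0.26137367; term = 0.26137367²·(1 − 0.06573722)·18/778 = 0.0014766775.
D: Wₕ = 0.38032244; term = 0.38032244²·(1 − 0.16392776)·29.1/2823 = 0.0012466077.
A: Wₕ = 0.35830389; term = 0.35830389²·(1 − 0.01528600)·9.692/248 = 0.0049405452.
Sum = 0.0076638304.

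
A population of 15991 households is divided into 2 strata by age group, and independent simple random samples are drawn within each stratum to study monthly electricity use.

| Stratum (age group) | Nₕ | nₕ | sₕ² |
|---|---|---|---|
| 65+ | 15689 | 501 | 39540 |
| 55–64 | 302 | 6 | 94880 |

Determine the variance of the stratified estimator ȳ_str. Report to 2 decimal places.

Var(ȳ_str) = Σₕ Wₕ²(1 − fₕ)sₕ²/nₕ with Wₕ = Nₕ/N, N = 15991.
65+: Wₕ = 0.98111438; term = 0.98111438²·(1 − 0.03193320)·39540/501 = 73.543373.
55–64: Wₕ = 0.01888562; term = 0.01888562²·(1 − 0.01986755)·94880/6 = 5.5280356.
Sum = 79.071409.

79.07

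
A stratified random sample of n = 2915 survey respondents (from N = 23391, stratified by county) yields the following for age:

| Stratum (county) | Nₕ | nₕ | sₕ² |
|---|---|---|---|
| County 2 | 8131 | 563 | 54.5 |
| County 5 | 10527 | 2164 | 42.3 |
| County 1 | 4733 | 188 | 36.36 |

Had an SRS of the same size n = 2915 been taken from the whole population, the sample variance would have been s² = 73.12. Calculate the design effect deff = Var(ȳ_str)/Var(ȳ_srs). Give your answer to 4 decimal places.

Var(ȳ_str) = Σ Wₕ²(1−fₕ)sₕ²/nₕ with Wₕ = Nₕ/23391:
  County 2: (8131/23391)²·(1−563/8131)·54.5/563 = 0.010887185
  County 5: (10527/23391)²·(1−2164/10527)·42.3/2164 = 0.0031452289
  County 1: (4733/23391)²·(1−188/4733)·36.36/188 = 0.0076039428
  → Var(ȳ_str) = 0.021636357.
Var(ȳ_srs) = (1 − 2915/23391)·73.12/2915 = 0.021958059.
deff = 0.021636357 / 0.021958059 = 0.9853.

0.9853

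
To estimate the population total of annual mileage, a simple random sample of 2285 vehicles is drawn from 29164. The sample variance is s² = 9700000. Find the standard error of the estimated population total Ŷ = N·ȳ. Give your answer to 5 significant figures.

Var(Ŷ) = N²·Var(ȳ) = N²·(1 − n/N)·s²/n.
f = 2285/29164 = 0.07835002; Var(ȳ) = 0.92164998·9700000/2285 = 3912.4747.
Var(Ŷ) = 29164² · 3912.4747 = 3.3277119 × 10^12.
SE(Ŷ) = √(3.3277119 × 10^12) = 1.8242 × 10^6.

1.8242 × 10^6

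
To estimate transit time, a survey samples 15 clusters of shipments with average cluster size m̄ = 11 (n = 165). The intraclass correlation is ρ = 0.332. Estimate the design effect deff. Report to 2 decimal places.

deff = 1 + (11 − 1)·0.332 = 1 + 3.32 = 4.32.

4.32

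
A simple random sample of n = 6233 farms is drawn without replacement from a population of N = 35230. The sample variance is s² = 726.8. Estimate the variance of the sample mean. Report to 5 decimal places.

Under SRS without replacement, Var(ȳ) = (1 − f)·s²/n with f = n/N = 6233/35230 = 0.17692308.
Var(ȳ) = (1 − 0.17692308)·726.8/6233 = 0.82307692·0.11660517 = 0.095975021.

0.09598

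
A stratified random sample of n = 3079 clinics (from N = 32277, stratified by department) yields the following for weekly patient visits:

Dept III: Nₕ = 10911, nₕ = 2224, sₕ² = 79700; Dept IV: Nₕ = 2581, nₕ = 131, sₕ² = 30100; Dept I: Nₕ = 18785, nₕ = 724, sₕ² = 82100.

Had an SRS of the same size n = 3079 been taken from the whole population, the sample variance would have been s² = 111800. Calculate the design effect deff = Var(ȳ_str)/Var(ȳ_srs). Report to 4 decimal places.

1.2660

Var(ȳ_str) = Σ Wₕ²(1−fₕ)sₕ²/nₕ with Wₕ = Nₕ/32277:
  Dept III: (10911/32277)²·(1−2224/10911)·79700/2224 = 3.2604053
  Dept IV: (2581/32277)²·(1−131/2581)·30100/131 = 1.3946427
  Dept I: (18785/32277)²·(1−724/18785)·82100/724 = 36.929316
  → Var(ȳ_str) = 41.584364.
Var(ȳ_srs) = (1 − 3079/32277)·111800/3079 = 32.846724.
deff = 41.584364 / 32.846724 = 1.2660.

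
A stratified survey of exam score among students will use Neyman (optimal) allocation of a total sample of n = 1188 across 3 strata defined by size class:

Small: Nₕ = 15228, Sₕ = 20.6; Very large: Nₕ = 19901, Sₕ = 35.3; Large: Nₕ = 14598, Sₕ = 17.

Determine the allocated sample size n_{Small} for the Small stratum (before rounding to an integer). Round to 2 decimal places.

294.75

Neyman allocation: nₕ = n·NₕSₕ / Σⱼ NⱼSⱼ.
Σ NⱼSⱼ = 15228·20.6 + 19901·35.3 + 14598·17 = 1.2643681 × 10^6.
n_{Small} = 1188·15228·20.6 / (1.2643681 × 10^6) = 294.75.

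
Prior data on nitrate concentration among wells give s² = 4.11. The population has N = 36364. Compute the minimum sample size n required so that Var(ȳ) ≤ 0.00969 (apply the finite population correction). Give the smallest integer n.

420

Without fpc, n₀ = s²/D = 4.11/0.00969 = 424.1486.
With fpc, (1 − n/N)·s²/n ≤ D requires n ≥ n₀/(1 + n₀/N) = 424.1486/(1 + 424.1486/36364) = 419.2584.
Rounding up, n = 420.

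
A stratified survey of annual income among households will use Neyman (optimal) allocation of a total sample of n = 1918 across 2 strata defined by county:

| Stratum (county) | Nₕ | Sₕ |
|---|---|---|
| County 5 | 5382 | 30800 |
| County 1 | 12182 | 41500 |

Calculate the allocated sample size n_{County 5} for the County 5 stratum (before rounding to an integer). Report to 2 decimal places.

473.60

Neyman allocation: nₕ = n·NₕSₕ / Σⱼ NⱼSⱼ.
Σ NⱼSⱼ = 5382·30800 + 12182·41500 = 6.713186 × 10^8.
n_{County 5} = 1918·5382·30800 / (6.713186 × 10^8) = 473.60.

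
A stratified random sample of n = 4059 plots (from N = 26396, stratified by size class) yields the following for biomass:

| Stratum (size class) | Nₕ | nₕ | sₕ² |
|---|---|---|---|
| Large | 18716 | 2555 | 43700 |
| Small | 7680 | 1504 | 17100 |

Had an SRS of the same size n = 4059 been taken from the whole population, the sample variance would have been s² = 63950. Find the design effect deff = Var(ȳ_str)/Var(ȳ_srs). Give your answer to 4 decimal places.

0.6150

Var(ȳ_str) = Σ Wₕ²(1−fₕ)sₕ²/nₕ with Wₕ = Nₕ/26396:
  Large: (18716/26396)²·(1−2555/18716)·43700/2555 = 7.4249846
  Small: (7680/26396)²·(1−1504/7680)·17100/1504 = 0.77399925
  → Var(ȳ_str) = 8.1989839.
Var(ȳ_srs) = (1 − 4059/26396)·63950/4059 = 13.332397.
deff = 8.1989839 / 13.332397 = 0.6150.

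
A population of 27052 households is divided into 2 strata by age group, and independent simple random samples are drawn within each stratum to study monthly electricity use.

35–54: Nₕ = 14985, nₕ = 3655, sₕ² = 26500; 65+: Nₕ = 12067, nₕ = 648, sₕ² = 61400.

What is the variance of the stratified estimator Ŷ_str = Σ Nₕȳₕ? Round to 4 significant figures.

1.429 × 10^10

Var(Ŷ_str) = Σₕ Nₕ²(1 − fₕ)sₕ²/nₕ.
35–54: 14985²·(1 − 3655/14985)·26500/3655 = 1.2309634 × 10^9.
65+: 12067²·(1 − 648/12067)·61400/648 = 1.3056319 × 10^10.
Sum = 1.4287282 × 10^10.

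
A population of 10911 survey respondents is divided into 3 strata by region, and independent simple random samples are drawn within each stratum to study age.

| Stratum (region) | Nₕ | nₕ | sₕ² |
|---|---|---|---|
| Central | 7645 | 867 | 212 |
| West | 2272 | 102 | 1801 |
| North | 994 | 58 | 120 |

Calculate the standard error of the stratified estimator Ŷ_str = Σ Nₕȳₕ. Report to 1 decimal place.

10082.1

Var(Ŷ_str) = Σₕ Nₕ²(1 − fₕ)sₕ²/nₕ.
Central: 7645²·(1 − 867/7645)·212/867 = 1.267056 × 10^7.
West: 2272²·(1 − 102/2272)·1801/102 = 8.7052571 × 10^7.
North: 994²·(1 − 58/994)·120/58 = 1.9249324 × 10^6.
Sum = 1.0164806 × 10^8.
SE = √(1.0164806 × 10^8) = 10082.1.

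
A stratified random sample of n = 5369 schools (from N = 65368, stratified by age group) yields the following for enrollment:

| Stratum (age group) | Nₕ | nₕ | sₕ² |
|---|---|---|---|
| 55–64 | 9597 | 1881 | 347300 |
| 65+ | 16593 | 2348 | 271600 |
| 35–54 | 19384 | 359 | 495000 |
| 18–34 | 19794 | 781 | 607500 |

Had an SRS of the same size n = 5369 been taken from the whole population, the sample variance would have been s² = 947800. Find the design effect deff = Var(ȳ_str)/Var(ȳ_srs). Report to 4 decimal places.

Var(ȳ_str) = Σ Wₕ²(1−fₕ)sₕ²/nₕ with Wₕ = Nₕ/65368:
  55–64: (9597/65368)²·(1−1881/9597)·347300/1881 = 3.1997298
  65+: (16593/65368)²·(1−2348/16593)·271600/2348 = 6.3986543
  35–54: (19384/65368)²·(1−359/19384)·495000/359 = 119.0004
  18–34: (19794/65368)²·(1−781/19794)·607500/781 = 68.509227
  → Var(ȳ_str) = 197.10801.
Var(ȳ_srs) = (1 − 5369/65368)·947800/5369 = 162.03249.
deff = 197.10801 / 162.03249 = 1.2165.

1.2165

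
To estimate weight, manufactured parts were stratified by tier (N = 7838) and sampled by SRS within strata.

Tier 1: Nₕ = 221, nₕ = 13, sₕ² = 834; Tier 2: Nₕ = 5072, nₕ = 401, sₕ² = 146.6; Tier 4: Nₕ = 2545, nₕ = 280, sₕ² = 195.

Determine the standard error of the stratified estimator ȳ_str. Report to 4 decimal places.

0.5043

Var(ȳ_str) = Σₕ Wₕ²(1 − fₕ)sₕ²/nₕ with Wₕ = Nₕ/N, N = 7838.
Tier 1: Wₕ = 0.02819597; term = 0.02819597²·(1 − 0.05882353)·834/13 = 0.048002935.
Tier 2: Wₕ = 0.64710385; term = 0.64710385²·(1 − 0.07906151)·146.6/401 = 0.14098347.
Tier 4: Wₕ = 0.32470018; term = 0.32470018²·(1 − 0.11001965)·195/280 = 0.065346458.
Sum = 0.25433286.
SE = √(0.25433286) = 0.5043.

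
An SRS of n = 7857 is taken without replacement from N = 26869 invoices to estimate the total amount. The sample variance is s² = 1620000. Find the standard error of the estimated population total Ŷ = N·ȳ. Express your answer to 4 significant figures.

324500

Var(Ŷ) = N²·Var(ȳ) = N²·(1 − n/N)·s²/n.
f = 7857/26869 = 0.29241877; Var(ȳ) = 0.70758123·1620000/7857 = 145.89304.
Var(Ŷ) = 26869² · 145.89304 = 1.0532648 × 10^11.
SE(Ŷ) = √(1.0532648 × 10^11) = 324500.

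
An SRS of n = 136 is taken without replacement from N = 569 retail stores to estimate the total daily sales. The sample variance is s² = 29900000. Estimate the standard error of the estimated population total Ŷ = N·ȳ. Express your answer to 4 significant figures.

232700

Var(Ŷ) = N²·Var(ȳ) = N²·(1 − n/N)·s²/n.
f = 136/569 = 0.23901582; Var(ȳ) = 0.76098418·29900000/136 = 167304.61.
Var(Ŷ) = 569² · 167304.61 = 5.4166708 × 10^10.
SE(Ŷ) = √(5.4166708 × 10^10) = 232700.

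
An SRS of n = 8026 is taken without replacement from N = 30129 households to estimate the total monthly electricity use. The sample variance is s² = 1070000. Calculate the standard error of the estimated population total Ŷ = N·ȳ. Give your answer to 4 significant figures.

298000

Var(Ŷ) = N²·Var(ȳ) = N²·(1 − n/N)·s²/n.
f = 8026/30129 = 0.26638787; Var(ȳ) = 0.73361213·1070000/8026 = 97.802764.
Var(Ŷ) = 30129² · 97.802764 = 8.8781109 × 10^10.
SE(Ŷ) = √(8.8781109 × 10^10) = 298000.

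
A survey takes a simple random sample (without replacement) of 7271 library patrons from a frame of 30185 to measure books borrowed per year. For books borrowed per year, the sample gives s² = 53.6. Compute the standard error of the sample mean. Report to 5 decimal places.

0.07481

Under SRS without replacement, Var(ȳ) = (1 − f)·s²/n with f = n/N = 7271/30185 = 0.24088123.
Var(ȳ) = (1 − 0.24088123)·53.6/7271 = 0.75911877·0.0073717508 = 0.0055960344.
SE(ȳ) = √(0.0055960344) = 0.07481.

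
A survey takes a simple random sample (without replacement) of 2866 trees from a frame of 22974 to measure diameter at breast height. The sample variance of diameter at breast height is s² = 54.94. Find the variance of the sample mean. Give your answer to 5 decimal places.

0.01678

Under SRS without replacement, Var(ȳ) = (1 − f)·s²/n with f = n/N = 2866/22974 = 0.12474972.
Var(ȳ) = (1 − 0.12474972)·54.94/2866 = 0.87525028·0.019169574 = 0.016778175.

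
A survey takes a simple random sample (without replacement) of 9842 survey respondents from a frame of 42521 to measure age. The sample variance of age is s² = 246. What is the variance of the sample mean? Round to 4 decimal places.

0.0192

Under SRS without replacement, Var(ȳ) = (1 − f)·s²/n with f = n/N = 9842/42521 = 0.23146210.
Var(ȳ) = (1 − 0.23146210)·246/9842 = 0.76853790·0.02499492 = 0.019209543.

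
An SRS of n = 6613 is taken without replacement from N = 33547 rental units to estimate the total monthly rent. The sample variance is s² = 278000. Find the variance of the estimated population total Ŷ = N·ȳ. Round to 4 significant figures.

Var(Ŷ) = N²·Var(ȳ) = N²·(1 − n/N)·s²/n.
f = 6613/33547 = 0.19712642; Var(ȳ) = 0.80287358·278000/6613 = 33.751528.
Var(Ŷ) = 33547² · 33.751528 = 3.798401 × 10^10.

3.798 × 10^10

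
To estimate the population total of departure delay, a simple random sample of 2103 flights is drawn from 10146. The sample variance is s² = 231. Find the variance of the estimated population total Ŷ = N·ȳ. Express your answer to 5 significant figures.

Var(Ŷ) = N²·Var(ȳ) = N²·(1 − n/N)·s²/n.
f = 2103/10146 = 0.20727380; Var(ȳ) = 0.79272620·231/2103 = 0.087075488.
Var(Ŷ) = 10146² · 0.087075488 = 8.9636653 × 10^6.

8.9637 × 10^6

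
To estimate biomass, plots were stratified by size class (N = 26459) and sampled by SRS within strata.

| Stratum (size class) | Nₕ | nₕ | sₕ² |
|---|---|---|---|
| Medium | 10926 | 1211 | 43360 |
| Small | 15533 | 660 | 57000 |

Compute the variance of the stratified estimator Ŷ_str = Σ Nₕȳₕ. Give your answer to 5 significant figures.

Var(Ŷ_str) = Σₕ Nₕ²(1 − fₕ)sₕ²/nₕ.
Medium: 10926²·(1 − 1211/10926)·43360/1211 = 3.8005735 × 10^9.
Small: 15533²·(1 − 660/15533)·57000/660 = 1.9951927 × 10^10.
Sum = 2.3752501 × 10^10.

2.3753 × 10^10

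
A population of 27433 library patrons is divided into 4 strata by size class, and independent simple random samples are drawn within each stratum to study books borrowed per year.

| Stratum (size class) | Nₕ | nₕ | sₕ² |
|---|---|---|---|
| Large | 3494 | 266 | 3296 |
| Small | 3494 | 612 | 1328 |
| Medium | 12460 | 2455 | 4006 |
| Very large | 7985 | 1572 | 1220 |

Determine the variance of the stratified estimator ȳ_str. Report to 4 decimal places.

Var(ȳ_str) = Σₕ Wₕ²(1 − fₕ)sₕ²/nₕ with Wₕ = Nₕ/N, N = 27433.
Large: Wₕ = 0.12736485; term = 0.12736485²·(1 − 0.07613051)·3296/266 = 0.18570149.
Small: Wₕ = 0.12736485; term = 0.12736485²·(1 − 0.17515741)·1328/612 = 0.029034672.
Medium: Wₕ = 0.45419750; term = 0.45419750²·(1 − 0.19703050)·4006/2455 = 0.2703012.
Very large: Wₕ = 0.29107280; term = 0.29107280²·(1 − 0.19686913)·1220/1572 = 0.05280765.
Sum = 0.53784501.

0.5378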